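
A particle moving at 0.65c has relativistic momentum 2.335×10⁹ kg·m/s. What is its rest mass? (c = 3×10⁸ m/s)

γ = 1/√(1 - 0.65²) = 1.3159
v = 0.65 × 3×10⁸ = 1.950×10⁸ m/s
m = p/(γv) = 2.335×10⁹/(1.3159 × 1.950×10⁸) = 9.100 kg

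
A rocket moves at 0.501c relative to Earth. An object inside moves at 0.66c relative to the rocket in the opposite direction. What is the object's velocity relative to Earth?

Object's velocity in rocket frame is u' = -0.66c
u = (u' + v)/(1 + u'v/c²) = (v - 0.66)/(1 - 0.66·v/c²)
Numerator: 0.501 - 0.66 = -0.159
Denominator: 1 - 0.33066 = 0.66934
u = -0.159/0.66934 = -0.2375c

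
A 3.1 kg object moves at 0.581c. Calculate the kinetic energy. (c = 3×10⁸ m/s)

γ = 1/√(1 - 0.581²) = 1.22865
γ - 1 = 0.22865
KE = (γ-1)mc² = 0.22865 × 3.1 × (3×10⁸)² = 6.379×10¹⁶ J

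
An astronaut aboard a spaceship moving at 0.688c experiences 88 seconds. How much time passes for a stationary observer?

Proper time Δt₀ = 88 seconds
γ = 1/√(1 - 0.688²) = 1.378
Δt = γΔt₀ = 1.378 × 88 = 121.3 seconds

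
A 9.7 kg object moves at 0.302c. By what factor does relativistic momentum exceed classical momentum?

p_rel = γmv, p_class = mv
Ratio = γ = 1/√(1 - 0.302²) = 1.049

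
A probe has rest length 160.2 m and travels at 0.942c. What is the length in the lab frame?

Proper length L₀ = 160.2 m
γ = 1/√(1 - 0.942²) = 2.9796
L = L₀/γ = 160.2/2.9796 = 53.77 m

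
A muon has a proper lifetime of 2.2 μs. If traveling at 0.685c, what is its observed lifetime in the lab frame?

Proper lifetime τ₀ = 2.2 μs
γ = 1/√(1 - 0.685²) = 1.3726
τ = γτ₀ = 1.3726 × 2.2 μs = 3.020 μs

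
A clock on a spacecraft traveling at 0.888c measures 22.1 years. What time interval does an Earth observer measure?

Proper time Δt₀ = 22.1 years
γ = 1/√(1 - 0.888²) = 2.1747
Δt = γΔt₀ = 2.1747 × 22.1 = 48.06 years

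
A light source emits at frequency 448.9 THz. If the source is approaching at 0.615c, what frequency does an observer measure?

β = v/c = 0.615
(1+β)/(1-β) = 1.615/0.385 = 4.1948
Doppler factor = √(4.1948) = 2.0481
f_obs = 448.9 × 2.0481 = 919.4 THz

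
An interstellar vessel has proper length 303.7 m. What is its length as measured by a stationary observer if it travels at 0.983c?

Proper length L₀ = 303.7 m
γ = 1/√(1 - 0.983²) = 5.4465
L = L₀/γ = 303.7/5.4465 = 55.76 m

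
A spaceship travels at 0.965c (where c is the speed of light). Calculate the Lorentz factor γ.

v/c = 0.965, so (v/c)² = 0.931225
1 - (v/c)² = 0.068775
γ = 1/√(0.068775) = 3.813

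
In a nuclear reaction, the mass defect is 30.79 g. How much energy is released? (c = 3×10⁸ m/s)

Convert mass defect: Δm = 30.79 g = 0.03079 kg
E = Δm·c² = 0.03079 × (3×10⁸)²
= 0.03079 × 9×10¹⁶ = 2.771×10¹⁵ J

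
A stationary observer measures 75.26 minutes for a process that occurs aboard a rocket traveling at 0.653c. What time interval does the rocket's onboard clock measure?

Dilated time Δt = 75.26 minutes
γ = 1/√(1 - 0.653²) = 1.3204
Δt₀ = Δt/γ = 75.26/1.3204 = 57.00 minutes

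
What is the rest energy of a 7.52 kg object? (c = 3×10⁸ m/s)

c² = (3×10⁸)² = 9.000×10¹⁶ m²/s²
E₀ = mc² = 7.52 × 9.000×10¹⁶ = 6.768×10¹⁷ J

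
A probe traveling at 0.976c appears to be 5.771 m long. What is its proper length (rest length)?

Contracted length L = 5.771 m
γ = 1/√(1 - 0.976²) = 4.592
L₀ = γL = 4.592 × 5.771 = 26.50 m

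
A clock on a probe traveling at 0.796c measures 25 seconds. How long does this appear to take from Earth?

Proper time Δt₀ = 25 seconds
γ = 1/√(1 - 0.796²) = 1.652
Δt = γΔt₀ = 1.652 × 25 = 41.30 seconds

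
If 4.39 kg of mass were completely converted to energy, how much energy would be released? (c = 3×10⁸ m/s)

Using E = mc²:
c² = (3×10⁸)² = 9×10¹⁶ m²/s²
E = 4.39 × 9×10¹⁶ = 3.951×10¹⁷ J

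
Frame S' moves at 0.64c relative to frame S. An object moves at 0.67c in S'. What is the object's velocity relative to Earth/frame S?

u = (u' + v)/(1 + u'v/c²)
Numerator: 0.67 + 0.64 = 1.31
Denominator: 1 + 0.4288 = 1.4288
u = 1.31/1.4288 = 0.9169c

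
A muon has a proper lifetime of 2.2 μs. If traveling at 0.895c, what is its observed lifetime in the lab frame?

Proper lifetime τ₀ = 2.2 μs
γ = 1/√(1 - 0.895²) = 2.242
τ = γτ₀ = 2.242 × 2.2 μs = 4.932 μs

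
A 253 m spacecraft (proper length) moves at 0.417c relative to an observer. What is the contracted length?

Proper length L₀ = 253 m
γ = 1/√(1 - 0.417²) = 1.100
L = L₀/γ = 253/1.100 = 230.0 m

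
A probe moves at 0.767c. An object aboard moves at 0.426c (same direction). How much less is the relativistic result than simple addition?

Classical: u' + v = 0.426 + 0.767 = 1.193c
Relativistic: u = (0.426 + 0.767)/(1 + 0.326742) = 1.193/1.326742 = 0.8992c
Difference: 1.193 - 0.8992 = 0.2938c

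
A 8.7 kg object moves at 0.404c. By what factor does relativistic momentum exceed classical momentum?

p_rel = γmv, p_class = mv
Ratio = γ = 1/√(1 - 0.404²) = 1.093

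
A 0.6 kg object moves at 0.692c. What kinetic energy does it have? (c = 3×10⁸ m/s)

γ = 1/√(1 - 0.692²) = 1.3852
γ - 1 = 0.3852
KE = (γ-1)mc² = 0.3852 × 0.6 × (3×10⁸)² = 2.080×10¹⁶ J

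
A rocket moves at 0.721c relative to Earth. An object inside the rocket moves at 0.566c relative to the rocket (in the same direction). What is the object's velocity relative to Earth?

u = (u' + v)/(1 + u'v/c²)
Numerator: 0.566 + 0.721 = 1.287
Denominator: 1 + 0.408086 = 1.408086
u = 1.287/1.408086 = 0.9140c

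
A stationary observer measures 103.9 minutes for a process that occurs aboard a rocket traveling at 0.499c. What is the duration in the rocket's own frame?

Dilated time Δt = 103.9 minutes
γ = 1/√(1 - 0.499²) = 1.1539
Δt₀ = Δt/γ = 103.9/1.1539 = 90.04 minutes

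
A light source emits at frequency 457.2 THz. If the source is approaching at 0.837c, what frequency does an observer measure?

β = v/c = 0.837
(1+β)/(1-β) = 1.837/0.163 = 11.27
Doppler factor = √(11.27) = 3.357
f_obs = 457.2 × 3.357 = 1535 THz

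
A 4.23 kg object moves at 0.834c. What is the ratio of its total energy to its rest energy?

E = γmc², E₀ = mc²
E/E₀ = γ = 1/√(1 - 0.834²) = 1.812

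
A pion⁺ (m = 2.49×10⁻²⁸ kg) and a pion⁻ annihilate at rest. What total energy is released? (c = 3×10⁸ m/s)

Both particles have the same rest mass, so total mass = 2m
E = 2m·c² = 2 × 2.49×10⁻²⁸ × (3×10⁸)²
= 2 × 2.49×10⁻²⁸ × 9×10¹⁶
= 4.482×10⁻¹¹ J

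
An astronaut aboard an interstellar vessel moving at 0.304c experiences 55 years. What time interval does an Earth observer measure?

Proper time Δt₀ = 55 years
γ = 1/√(1 - 0.304²) = 1.0497
Δt = γΔt₀ = 1.0497 × 55 = 57.73 years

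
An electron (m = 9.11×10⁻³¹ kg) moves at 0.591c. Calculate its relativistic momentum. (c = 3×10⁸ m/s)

γ = 1/√(1 - 0.591²) = 1.2397
v = 0.591 × 3×10⁸ = 1.773×10⁸ m/s
p = γmv = 1.2397 × 9.11×10⁻³¹ × 1.773×10⁸ = 2.002×10⁻²² kg·m/s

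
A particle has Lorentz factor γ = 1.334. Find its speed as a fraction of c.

From γ = 1/√(1 - v²/c²):
1/γ² = 1/1.334² = 0.5619
v²/c² = 1 - 0.5619 = 0.4381
v/c = √(0.4381) = 0.6619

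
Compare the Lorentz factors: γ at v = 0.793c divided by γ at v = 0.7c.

γ₁ = 1/√(1 - 0.793²) = 1.641
γ₂ = 1/√(1 - 0.7²) = 1.400
γ₁/γ₂ = 1.641/1.400 = 1.172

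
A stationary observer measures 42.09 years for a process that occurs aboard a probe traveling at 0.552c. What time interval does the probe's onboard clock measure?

Dilated time Δt = 42.09 years
γ = 1/√(1 - 0.552²) = 1.199
Δt₀ = Δt/γ = 42.09/1.199 = 35.10 years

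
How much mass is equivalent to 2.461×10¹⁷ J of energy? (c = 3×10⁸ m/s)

From E = mc², we get m = E/c²
c² = (3×10⁸)² = 9×10¹⁶ m²/s²
m = 2.461×10¹⁷ / 9×10¹⁶ = 2.734 kg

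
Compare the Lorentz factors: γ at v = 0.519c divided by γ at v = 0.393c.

γ₁ = 1/√(1 - 0.519²) = 1.1699
γ₂ = 1/√(1 - 0.393²) = 1.0875
γ₁/γ₂ = 1.1699/1.0875 = 1.076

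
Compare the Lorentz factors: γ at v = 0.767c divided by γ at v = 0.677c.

γ₁ = 1/√(1 - 0.767²) = 1.5585
γ₂ = 1/√(1 - 0.677²) = 1.3587
γ₁/γ₂ = 1.5585/1.3587 = 1.147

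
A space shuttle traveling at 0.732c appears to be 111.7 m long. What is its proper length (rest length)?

Contracted length L = 111.7 m
γ = 1/√(1 - 0.732²) = 1.468
L₀ = γL = 1.468 × 111.7 = 164.0 m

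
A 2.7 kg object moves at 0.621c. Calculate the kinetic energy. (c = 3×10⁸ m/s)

γ = 1/√(1 - 0.621²) = 1.2758
γ - 1 = 0.2758
KE = (γ-1)mc² = 0.2758 × 2.7 × (3×10⁸)² = 6.702×10¹⁶ J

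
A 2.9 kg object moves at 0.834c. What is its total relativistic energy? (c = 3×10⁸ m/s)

γ = 1/√(1 - 0.834²) = 1.8124
mc² = 2.9 × (3×10⁸)² = 2.610×10¹⁷ J
E = γmc² = 1.8124 × 2.610×10¹⁷ = 4.730×10¹⁷ J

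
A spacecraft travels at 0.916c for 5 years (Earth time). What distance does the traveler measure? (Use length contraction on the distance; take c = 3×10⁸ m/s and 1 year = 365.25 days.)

Earth distance: d = v × t = 0.916c × 5 yr = 4.33601×10¹⁶ m
γ = 2.49266
d' = d/γ = 4.33601×10¹⁶/2.49266 = 1.740×10¹⁶ m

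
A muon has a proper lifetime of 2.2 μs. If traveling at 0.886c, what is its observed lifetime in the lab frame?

Proper lifetime τ₀ = 2.2 μs
γ = 1/√(1 - 0.886²) = 2.157
τ = γτ₀ = 2.157 × 2.2 μs = 4.745 μs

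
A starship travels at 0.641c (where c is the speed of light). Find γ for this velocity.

v/c = 0.641, so (v/c)² = 0.410881
1 - (v/c)² = 0.589119
γ = 1/√(0.589119) = 1.303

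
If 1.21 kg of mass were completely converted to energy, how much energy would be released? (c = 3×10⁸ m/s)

Using E = mc²:
c² = (3×10⁸)² = 9×10¹⁶ m²/s²
E = 1.21 × 9×10¹⁶ = 1.089×10¹⁷ J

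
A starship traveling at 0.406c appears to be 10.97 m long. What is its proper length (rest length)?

Contracted length L = 10.97 m
γ = 1/√(1 - 0.406²) = 1.094
L₀ = γL = 1.094 × 10.97 = 12.00 m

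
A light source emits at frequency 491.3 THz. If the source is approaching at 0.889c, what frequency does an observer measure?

β = v/c = 0.889
(1+β)/(1-β) = 1.889/0.111 = 17.018
Doppler factor = √(17.018) = 4.125
f_obs = 491.3 × 4.125 = 2027 THz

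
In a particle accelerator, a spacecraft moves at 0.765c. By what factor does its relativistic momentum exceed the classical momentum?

p_rel = γmv, p_class = mv
Ratio = γ = 1/√(1 - 0.765²)
= 1/√(0.414775) = 1.553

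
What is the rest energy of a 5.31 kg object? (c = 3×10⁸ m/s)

c² = (3×10⁸)² = 9.000×10¹⁶ m²/s²
E₀ = mc² = 5.31 × 9.000×10¹⁶ = 4.779×10¹⁷ J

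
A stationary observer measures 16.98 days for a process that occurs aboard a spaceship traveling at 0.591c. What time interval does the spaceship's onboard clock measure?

Dilated time Δt = 16.98 days
γ = 1/√(1 - 0.591²) = 1.2397
Δt₀ = Δt/γ = 16.98/1.2397 = 13.70 days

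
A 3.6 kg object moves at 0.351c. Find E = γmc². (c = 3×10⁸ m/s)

γ = 1/√(1 - 0.351²) = 1.068
mc² = 3.6 × (3×10⁸)² = 3.240×10¹⁷ J
E = γmc² = 1.068 × 3.240×10¹⁷ = 3.460×10¹⁷ J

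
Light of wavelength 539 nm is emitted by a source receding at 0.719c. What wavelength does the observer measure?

β = 0.719
Wavelength Doppler factor = √(1.719/0.281) = √(6.117) = 2.473
λ_obs = 539 × 2.473 = 1333 nm (redshift)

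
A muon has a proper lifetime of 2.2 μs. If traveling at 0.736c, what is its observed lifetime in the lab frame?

Proper lifetime τ₀ = 2.2 μs
γ = 1/√(1 - 0.736²) = 1.4771
τ = γτ₀ = 1.4771 × 2.2 μs = 3.250 μs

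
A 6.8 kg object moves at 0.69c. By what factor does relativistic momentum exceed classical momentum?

p_rel = γmv, p_class = mv
Ratio = γ = 1/√(1 - 0.69²) = 1.382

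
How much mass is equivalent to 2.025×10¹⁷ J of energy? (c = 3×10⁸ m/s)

From E = mc², we get m = E/c²
c² = (3×10⁸)² = 9×10¹⁶ m²/s²
m = 2.025×10¹⁷ / 9×10¹⁶ = 2.250 kg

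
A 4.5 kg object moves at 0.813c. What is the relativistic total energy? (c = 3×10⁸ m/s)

γ = 1/√(1 - 0.813²) = 1.71743
mc² = 4.5 × (3×10⁸)² = 4.050×10¹⁷ J
E = γmc² = 1.71743 × 4.050×10¹⁷ = 6.956×10¹⁷ J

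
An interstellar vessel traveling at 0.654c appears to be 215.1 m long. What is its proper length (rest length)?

Contracted length L = 215.1 m
γ = 1/√(1 - 0.654²) = 1.3219
L₀ = γL = 1.3219 × 215.1 = 284.3 m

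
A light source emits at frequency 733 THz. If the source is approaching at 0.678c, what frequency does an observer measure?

β = v/c = 0.678
(1+β)/(1-β) = 1.678/0.322 = 5.211
Doppler factor = √(5.211) = 2.283
f_obs = 733 × 2.283 = 1673 THz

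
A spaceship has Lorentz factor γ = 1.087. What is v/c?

From γ = 1/√(1 - v²/c²):
1/γ² = 1/1.087² = 0.8463
v²/c² = 1 - 0.8463 = 0.1537
v/c = √(0.1537) = 0.3920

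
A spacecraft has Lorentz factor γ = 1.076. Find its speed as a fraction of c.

From γ = 1/√(1 - v²/c²):
1/γ² = 1/1.076² = 0.8637
v²/c² = 1 - 0.8637 = 0.1363
v/c = √(0.1363) = 0.3692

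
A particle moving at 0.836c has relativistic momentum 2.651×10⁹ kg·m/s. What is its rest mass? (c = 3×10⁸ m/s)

γ = 1/√(1 - 0.836²) = 1.8224
v = 0.836 × 3×10⁸ = 2.508×10⁸ m/s
m = p/(γv) = 2.651×10⁹/(1.8224 × 2.508×10⁸) = 5.800 kg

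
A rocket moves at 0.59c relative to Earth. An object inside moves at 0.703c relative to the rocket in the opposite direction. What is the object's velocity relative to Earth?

Object's velocity in rocket frame is u' = -0.703c
u = (u' + v)/(1 + u'v/c²) = (v - 0.703)/(1 - 0.703·v/c²)
Numerator: 0.59 - 0.703 = -0.113
Denominator: 1 - 0.41477 = 0.58523
u = -0.113/0.58523 = -0.1931c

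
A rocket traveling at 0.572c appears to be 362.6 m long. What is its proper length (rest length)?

Contracted length L = 362.6 m
γ = 1/√(1 - 0.572²) = 1.21914
L₀ = γL = 1.21914 × 362.6 = 442.1 m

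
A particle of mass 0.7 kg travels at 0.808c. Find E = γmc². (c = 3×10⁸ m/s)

γ = 1/√(1 - 0.808²) = 1.697
mc² = 0.7 × (3×10⁸)² = 6.300×10¹⁶ J
E = γmc² = 1.697 × 6.300×10¹⁶ = 1.069×10¹⁷ J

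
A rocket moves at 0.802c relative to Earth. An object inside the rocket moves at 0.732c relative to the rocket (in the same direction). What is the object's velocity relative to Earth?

u = (u' + v)/(1 + u'v/c²)
Numerator: 0.732 + 0.802 = 1.534
Denominator: 1 + 0.587064 = 1.587064
u = 1.534/1.587064 = 0.9666c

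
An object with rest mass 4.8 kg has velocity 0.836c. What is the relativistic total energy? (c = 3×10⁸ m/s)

γ = 1/√(1 - 0.836²) = 1.8224
mc² = 4.8 × (3×10⁸)² = 4.320×10¹⁷ J
E = γmc² = 1.8224 × 4.320×10¹⁷ = 7.873×10¹⁷ J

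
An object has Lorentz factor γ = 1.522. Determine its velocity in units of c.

From γ = 1/√(1 - v²/c²):
1/γ² = 1/1.522² = 0.4317
v²/c² = 1 - 0.4317 = 0.5683
v/c = √(0.5683) = 0.7539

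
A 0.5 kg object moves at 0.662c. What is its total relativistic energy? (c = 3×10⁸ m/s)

γ = 1/√(1 - 0.662²) = 1.3342
mc² = 0.5 × (3×10⁸)² = 4.500×10¹⁶ J
E = γmc² = 1.3342 × 4.500×10¹⁶ = 6.004×10¹⁶ J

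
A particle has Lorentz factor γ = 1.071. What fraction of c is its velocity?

From γ = 1/√(1 - v²/c²):
1/γ² = 1/1.071² = 0.87181
v²/c² = 1 - 0.87181 = 0.12819
v/c = √(0.12819) = 0.3580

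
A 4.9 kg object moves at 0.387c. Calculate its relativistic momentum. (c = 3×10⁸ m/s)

γ = 1/√(1 - 0.387²) = 1.0845
v = 0.387 × 3×10⁸ = 1.161×10⁸ m/s
p = γmv = 1.0845 × 4.9 × 1.161×10⁸ = 6.170×10⁸ kg·m/s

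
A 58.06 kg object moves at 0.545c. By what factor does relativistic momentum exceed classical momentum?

p_rel = γmv, p_class = mv
Ratio = γ = 1/√(1 - 0.545²) = 1.193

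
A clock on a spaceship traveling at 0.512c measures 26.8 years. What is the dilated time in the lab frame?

Proper time Δt₀ = 26.8 years
γ = 1/√(1 - 0.512²) = 1.164
Δt = γΔt₀ = 1.164 × 26.8 = 31.20 years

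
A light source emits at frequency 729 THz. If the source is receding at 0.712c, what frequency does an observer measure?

β = v/c = 0.712
(1-β)/(1+β) = 0.288/1.712 = 0.168224
Doppler factor = √(0.168224) = 0.4102
f_obs = 729 × 0.4102 = 299.0 THz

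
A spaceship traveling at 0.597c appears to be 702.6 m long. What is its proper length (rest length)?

Contracted length L = 702.6 m
γ = 1/√(1 - 0.597²) = 1.2465
L₀ = γL = 1.2465 × 702.6 = 875.8 m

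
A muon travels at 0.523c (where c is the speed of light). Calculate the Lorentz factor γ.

v/c = 0.523, so (v/c)² = 0.273529
1 - (v/c)² = 0.726471
γ = 1/√(0.726471) = 1.173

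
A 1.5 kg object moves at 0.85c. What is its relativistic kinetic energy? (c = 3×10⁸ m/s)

γ = 1/√(1 - 0.85²) = 1.8983
γ - 1 = 0.8983
KE = (γ-1)mc² = 0.8983 × 1.5 × (3×10⁸)² = 1.213×10¹⁷ J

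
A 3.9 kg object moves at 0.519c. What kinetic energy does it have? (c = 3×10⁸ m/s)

γ = 1/√(1 - 0.519²) = 1.1699
γ - 1 = 0.1699
KE = (γ-1)mc² = 0.1699 × 3.9 × (3×10⁸)² = 5.963×10¹⁶ J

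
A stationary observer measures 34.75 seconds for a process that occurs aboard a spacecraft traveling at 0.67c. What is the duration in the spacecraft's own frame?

Dilated time Δt = 34.75 seconds
γ = 1/√(1 - 0.67²) = 1.347
Δt₀ = Δt/γ = 34.75/1.347 = 25.80 seconds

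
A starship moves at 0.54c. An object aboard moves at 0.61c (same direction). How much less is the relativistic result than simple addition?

Classical: u' + v = 0.61 + 0.54 = 1.15c
Relativistic: u = (0.61 + 0.54)/(1 + 0.3294) = 1.15/1.3294 = 0.8651c
Difference: 1.15 - 0.8651 = 0.2849c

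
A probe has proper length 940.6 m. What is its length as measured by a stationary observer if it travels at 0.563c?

Proper length L₀ = 940.6 m
γ = 1/√(1 - 0.563²) = 1.210
L = L₀/γ = 940.6/1.210 = 777.4 m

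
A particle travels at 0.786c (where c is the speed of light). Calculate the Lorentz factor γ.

v/c = 0.786, so (v/c)² = 0.617796
1 - (v/c)² = 0.382204
γ = 1/√(0.382204) = 1.618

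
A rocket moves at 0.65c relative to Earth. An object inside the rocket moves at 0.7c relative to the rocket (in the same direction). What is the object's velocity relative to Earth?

u = (u' + v)/(1 + u'v/c²)
Numerator: 0.7 + 0.65 = 1.35
Denominator: 1 + 0.455 = 1.455
u = 1.35/1.455 = 0.9278c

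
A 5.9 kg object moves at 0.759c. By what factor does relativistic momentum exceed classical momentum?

p_rel = γmv, p_class = mv
Ratio = γ = 1/√(1 - 0.759²) = 1.536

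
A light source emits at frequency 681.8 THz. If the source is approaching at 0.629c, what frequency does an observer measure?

β = v/c = 0.629
(1+β)/(1-β) = 1.629/0.371 = 4.3908
Doppler factor = √(4.3908) = 2.0954
f_obs = 681.8 × 2.0954 = 1429 THz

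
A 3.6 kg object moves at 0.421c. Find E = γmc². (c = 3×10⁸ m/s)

γ = 1/√(1 - 0.421²) = 1.1025
mc² = 3.6 × (3×10⁸)² = 3.240×10¹⁷ J
E = γmc² = 1.1025 × 3.240×10¹⁷ = 3.572×10¹⁷ J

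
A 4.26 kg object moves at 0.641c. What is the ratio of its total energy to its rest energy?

E = γmc², E₀ = mc²
E/E₀ = γ = 1/√(1 - 0.641²) = 1.303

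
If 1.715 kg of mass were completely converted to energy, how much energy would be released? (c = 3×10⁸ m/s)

Using E = mc²:
c² = (3×10⁸)² = 9×10¹⁶ m²/s²
E = 1.715 × 9×10¹⁶ = 1.544×10¹⁷ J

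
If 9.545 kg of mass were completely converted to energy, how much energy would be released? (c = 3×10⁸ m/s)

Using E = mc²:
c² = (3×10⁸)² = 9×10¹⁶ m²/s²
E = 9.545 × 9×10¹⁶ = 8.591×10¹⁷ J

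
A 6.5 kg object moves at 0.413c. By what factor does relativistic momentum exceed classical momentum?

p_rel = γmv, p_class = mv
Ratio = γ = 1/√(1 - 0.413²) = 1.098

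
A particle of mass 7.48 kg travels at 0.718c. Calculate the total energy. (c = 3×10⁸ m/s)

γ = 1/√(1 - 0.718²) = 1.4367
mc² = 7.48 × (3×10⁸)² = 6.732×10¹⁷ J
E = γmc² = 1.4367 × 6.732×10¹⁷ = 9.672×10¹⁷ J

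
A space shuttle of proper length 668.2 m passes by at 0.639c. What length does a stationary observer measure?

Proper length L₀ = 668.2 m
γ = 1/√(1 - 0.639²) = 1.300
L = L₀/γ = 668.2/1.300 = 514.0 m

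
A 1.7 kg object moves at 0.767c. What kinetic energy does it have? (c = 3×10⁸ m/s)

γ = 1/√(1 - 0.767²) = 1.5585
γ - 1 = 0.5585
KE = (γ-1)mc² = 0.5585 × 1.7 × (3×10⁸)² = 8.545×10¹⁶ J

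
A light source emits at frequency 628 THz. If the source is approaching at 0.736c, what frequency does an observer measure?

β = v/c = 0.736
(1+β)/(1-β) = 1.736/0.264 = 6.576
Doppler factor = √(6.576) = 2.564
f_obs = 628 × 2.564 = 1610 THz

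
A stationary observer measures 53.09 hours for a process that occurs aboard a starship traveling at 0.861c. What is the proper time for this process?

Dilated time Δt = 53.09 hours
γ = 1/√(1 - 0.861²) = 1.966
Δt₀ = Δt/γ = 53.09/1.966 = 27.00 hours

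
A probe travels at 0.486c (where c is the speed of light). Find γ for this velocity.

v/c = 0.486, so (v/c)² = 0.236196
1 - (v/c)² = 0.763804
γ = 1/√(0.763804) = 1.144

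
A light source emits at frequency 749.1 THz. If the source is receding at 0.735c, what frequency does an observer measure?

β = v/c = 0.735
(1-β)/(1+β) = 0.265/1.735 = 0.15274
Doppler factor = √(0.15274) = 0.39082
f_obs = 749.1 × 0.39082 = 292.8 THz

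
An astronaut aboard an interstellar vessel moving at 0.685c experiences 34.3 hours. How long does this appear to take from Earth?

Proper time Δt₀ = 34.3 hours
γ = 1/√(1 - 0.685²) = 1.3726
Δt = γΔt₀ = 1.3726 × 34.3 = 47.08 hours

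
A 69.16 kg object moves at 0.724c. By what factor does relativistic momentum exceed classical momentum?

p_rel = γmv, p_class = mv
Ratio = γ = 1/√(1 - 0.724²) = 1.450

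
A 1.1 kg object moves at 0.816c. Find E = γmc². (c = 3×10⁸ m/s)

γ = 1/√(1 - 0.816²) = 1.730
mc² = 1.1 × (3×10⁸)² = 9.900×10¹⁶ J
E = γmc² = 1.730 × 9.900×10¹⁶ = 1.713×10¹⁷ J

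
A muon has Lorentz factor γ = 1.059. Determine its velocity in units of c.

From γ = 1/√(1 - v²/c²):
1/γ² = 1/1.059² = 0.8917
v²/c² = 1 - 0.8917 = 0.1083
v/c = √(0.1083) = 0.3291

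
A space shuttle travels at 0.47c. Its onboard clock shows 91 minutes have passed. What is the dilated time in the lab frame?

Proper time Δt₀ = 91 minutes
γ = 1/√(1 - 0.47²) = 1.133
Δt = γΔt₀ = 1.133 × 91 = 103.1 minutes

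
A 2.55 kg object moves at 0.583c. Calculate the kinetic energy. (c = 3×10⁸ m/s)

γ = 1/√(1 - 0.583²) = 1.2308
γ - 1 = 0.2308
KE = (γ-1)mc² = 0.2308 × 2.55 × (3×10⁸)² = 5.297×10¹⁶ J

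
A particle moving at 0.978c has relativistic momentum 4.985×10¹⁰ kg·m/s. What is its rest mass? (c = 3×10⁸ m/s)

γ = 1/√(1 - 0.978²) = 4.794
v = 0.978 × 3×10⁸ = 2.934×10⁸ m/s
m = p/(γv) = 4.985×10¹⁰/(4.794 × 2.934×10⁸) = 35.44 kg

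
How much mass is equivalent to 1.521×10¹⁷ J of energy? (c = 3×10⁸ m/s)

From E = mc², we get m = E/c²
c² = (3×10⁸)² = 9×10¹⁶ m²/s²
m = 1.521×10¹⁷ / 9×10¹⁶ = 1.690 kg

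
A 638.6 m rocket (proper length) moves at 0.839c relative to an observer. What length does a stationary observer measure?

Proper length L₀ = 638.6 m
γ = 1/√(1 - 0.839²) = 1.8378
L = L₀/γ = 638.6/1.8378 = 347.5 m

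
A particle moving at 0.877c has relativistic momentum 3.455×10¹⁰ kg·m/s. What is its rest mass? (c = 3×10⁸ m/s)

γ = 1/√(1 - 0.877²) = 2.081
v = 0.877 × 3×10⁸ = 2.631×10⁸ m/s
m = p/(γv) = 3.455×10¹⁰/(2.081 × 2.631×10⁸) = 63.10 kg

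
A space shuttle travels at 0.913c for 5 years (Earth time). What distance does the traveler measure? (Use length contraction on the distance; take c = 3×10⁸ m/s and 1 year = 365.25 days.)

Earth distance: d = v × t = 0.913c × 5 yr = 4.322×10¹⁶ m
γ = 2.451
d' = d/γ = 4.322×10¹⁶/2.451 = 1.763×10¹⁶ m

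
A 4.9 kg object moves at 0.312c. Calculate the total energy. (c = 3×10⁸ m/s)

γ = 1/√(1 - 0.312²) = 1.0525
mc² = 4.9 × (3×10⁸)² = 4.410×10¹⁷ J
E = γmc² = 1.0525 × 4.410×10¹⁷ = 4.642×10¹⁷ J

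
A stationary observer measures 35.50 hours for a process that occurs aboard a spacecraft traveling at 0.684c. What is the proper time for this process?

Dilated time Δt = 35.50 hours
γ = 1/√(1 - 0.684²) = 1.3708
Δt₀ = Δt/γ = 35.50/1.3708 = 25.90 hours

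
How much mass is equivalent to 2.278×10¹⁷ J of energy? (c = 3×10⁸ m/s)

From E = mc², we get m = E/c²
c² = (3×10⁸)² = 9×10¹⁶ m²/s²
m = 2.278×10¹⁷ / 9×10¹⁶ = 2.531 kg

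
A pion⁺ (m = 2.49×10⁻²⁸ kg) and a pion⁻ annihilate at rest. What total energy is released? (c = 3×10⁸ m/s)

Both particles have the same rest mass, so total mass = 2m
E = 2m·c² = 2 × 2.49×10⁻²⁸ × (3×10⁸)²
= 2 × 2.49×10⁻²⁸ × 9×10¹⁶
= 4.482×10⁻¹¹ J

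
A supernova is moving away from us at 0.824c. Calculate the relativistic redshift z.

β = 0.824
(1+β)/(1-β) = 1.824/0.176 = 10.36
√(10.36) = 3.219
z = 3.219 - 1 = 2.219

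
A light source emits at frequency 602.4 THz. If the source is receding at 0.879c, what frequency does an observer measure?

β = v/c = 0.879
(1-β)/(1+β) = 0.121/1.879 = 0.06440
Doppler factor = √(0.06440) = 0.2538
f_obs = 602.4 × 0.2538 = 152.9 THz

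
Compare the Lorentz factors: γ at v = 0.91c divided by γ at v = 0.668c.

γ₁ = 1/√(1 - 0.91²) = 2.412
γ₂ = 1/√(1 - 0.668²) = 1.344
γ₁/γ₂ = 2.412/1.344 = 1.795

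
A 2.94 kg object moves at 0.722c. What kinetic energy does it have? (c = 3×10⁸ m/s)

γ = 1/√(1 - 0.722²) = 1.4453
γ - 1 = 0.4453
KE = (γ-1)mc² = 0.4453 × 2.94 × (3×10⁸)² = 1.178×10¹⁷ J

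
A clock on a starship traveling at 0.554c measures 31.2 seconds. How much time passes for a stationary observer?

Proper time Δt₀ = 31.2 seconds
γ = 1/√(1 - 0.554²) = 1.2012
Δt = γΔt₀ = 1.2012 × 31.2 = 37.48 seconds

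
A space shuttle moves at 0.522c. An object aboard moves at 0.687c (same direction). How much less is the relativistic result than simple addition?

Classical: u' + v = 0.687 + 0.522 = 1.209c
Relativistic: u = (0.687 + 0.522)/(1 + 0.358614) = 1.209/1.358614 = 0.8899c
Difference: 1.209 - 0.8899 = 0.3191c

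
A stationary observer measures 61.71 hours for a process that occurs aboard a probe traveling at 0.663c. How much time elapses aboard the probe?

Dilated time Δt = 61.71 hours
γ = 1/√(1 - 0.663²) = 1.3358
Δt₀ = Δt/γ = 61.71/1.3358 = 46.20 hours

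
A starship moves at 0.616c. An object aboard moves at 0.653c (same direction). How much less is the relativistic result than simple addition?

Classical: u' + v = 0.653 + 0.616 = 1.269c
Relativistic: u = (0.653 + 0.616)/(1 + 0.402248) = 1.269/1.402248 = 0.9050c
Difference: 1.269 - 0.9050 = 0.3640c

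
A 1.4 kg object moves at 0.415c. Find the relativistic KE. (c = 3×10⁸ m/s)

γ = 1/√(1 - 0.415²) = 1.09912
γ - 1 = 0.09912
KE = (γ-1)mc² = 0.09912 × 1.4 × (3×10⁸)² = 1.249×10¹⁶ J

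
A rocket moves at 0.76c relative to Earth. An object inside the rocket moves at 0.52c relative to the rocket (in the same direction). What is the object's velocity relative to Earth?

u = (u' + v)/(1 + u'v/c²)
Numerator: 0.52 + 0.76 = 1.28
Denominator: 1 + 0.3952 = 1.3952
u = 1.28/1.3952 = 0.9174c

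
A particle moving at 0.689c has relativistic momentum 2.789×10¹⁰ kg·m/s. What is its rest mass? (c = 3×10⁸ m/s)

γ = 1/√(1 - 0.689²) = 1.3798
v = 0.689 × 3×10⁸ = 2.067×10⁸ m/s
m = p/(γv) = 2.789×10¹⁰/(1.3798 × 2.067×10⁸) = 97.79 kg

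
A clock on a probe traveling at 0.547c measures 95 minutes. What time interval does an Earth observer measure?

Proper time Δt₀ = 95 minutes
γ = 1/√(1 - 0.547²) = 1.195
Δt = γΔt₀ = 1.195 × 95 = 113.5 minutes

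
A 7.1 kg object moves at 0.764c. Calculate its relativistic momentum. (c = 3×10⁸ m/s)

γ = 1/√(1 - 0.764²) = 1.550
v = 0.764 × 3×10⁸ = 2.292×10⁸ m/s
p = γmv = 1.550 × 7.1 × 2.292×10⁸ = 2.522×10⁹ kg·m/s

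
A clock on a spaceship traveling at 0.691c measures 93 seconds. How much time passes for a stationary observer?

Proper time Δt₀ = 93 seconds
γ = 1/√(1 - 0.691²) = 1.3834
Δt = γΔt₀ = 1.3834 × 93 = 128.7 seconds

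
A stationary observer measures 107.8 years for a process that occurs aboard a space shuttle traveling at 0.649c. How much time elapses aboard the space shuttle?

Dilated time Δt = 107.8 years
γ = 1/√(1 - 0.649²) = 1.3144
Δt₀ = Δt/γ = 107.8/1.3144 = 82.01 years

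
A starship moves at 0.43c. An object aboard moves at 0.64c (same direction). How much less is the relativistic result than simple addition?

Classical: u' + v = 0.64 + 0.43 = 1.07c
Relativistic: u = (0.64 + 0.43)/(1 + 0.2752) = 1.07/1.2752 = 0.8391c
Difference: 1.07 - 0.8391 = 0.2309c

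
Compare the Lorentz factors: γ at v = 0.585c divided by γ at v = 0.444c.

γ₁ = 1/√(1 - 0.585²) = 1.233
γ₂ = 1/√(1 - 0.444²) = 1.116
γ₁/γ₂ = 1.233/1.116 = 1.105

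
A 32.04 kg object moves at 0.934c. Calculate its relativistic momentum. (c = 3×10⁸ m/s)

γ = 1/√(1 - 0.934²) = 2.799
v = 0.934 × 3×10⁸ = 2.802×10⁸ m/s
p = γmv = 2.799 × 32.04 × 2.802×10⁸ = 2.513×10¹⁰ kg·m/s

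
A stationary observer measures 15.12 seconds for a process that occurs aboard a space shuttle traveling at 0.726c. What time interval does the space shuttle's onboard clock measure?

Dilated time Δt = 15.12 seconds
γ = 1/√(1 - 0.726²) = 1.454
Δt₀ = Δt/γ = 15.12/1.454 = 10.40 seconds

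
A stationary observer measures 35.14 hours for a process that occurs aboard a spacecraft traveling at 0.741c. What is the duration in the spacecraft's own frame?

Dilated time Δt = 35.14 hours
γ = 1/√(1 - 0.741²) = 1.489
Δt₀ = Δt/γ = 35.14/1.489 = 23.60 hours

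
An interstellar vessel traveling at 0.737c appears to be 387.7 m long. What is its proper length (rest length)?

Contracted length L = 387.7 m
γ = 1/√(1 - 0.737²) = 1.4795
L₀ = γL = 1.4795 × 387.7 = 573.6 m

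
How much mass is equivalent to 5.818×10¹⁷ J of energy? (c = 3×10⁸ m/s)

From E = mc², we get m = E/c²
c² = (3×10⁸)² = 9×10¹⁶ m²/s²
m = 5.818×10¹⁷ / 9×10¹⁶ = 6.464 kg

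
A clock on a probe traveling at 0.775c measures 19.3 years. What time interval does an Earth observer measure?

Proper time Δt₀ = 19.3 years
γ = 1/√(1 - 0.775²) = 1.5824
Δt = γΔt₀ = 1.5824 × 19.3 = 30.54 years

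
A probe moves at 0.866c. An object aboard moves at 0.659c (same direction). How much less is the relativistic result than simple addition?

Classical: u' + v = 0.659 + 0.866 = 1.525c
Relativistic: u = (0.659 + 0.866)/(1 + 0.570694) = 1.525/1.570694 = 0.9709c
Difference: 1.525 - 0.9709 = 0.5541c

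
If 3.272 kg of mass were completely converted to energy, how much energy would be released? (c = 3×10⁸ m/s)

Using E = mc²:
c² = (3×10⁸)² = 9×10¹⁶ m²/s²
E = 3.272 × 9×10¹⁶ = 2.945×10¹⁷ J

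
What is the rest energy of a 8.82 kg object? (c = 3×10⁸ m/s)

c² = (3×10⁸)² = 9.000×10¹⁶ m²/s²
E₀ = mc² = 8.82 × 9.000×10¹⁶ = 7.938×10¹⁷ J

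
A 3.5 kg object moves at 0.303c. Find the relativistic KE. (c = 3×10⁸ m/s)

γ = 1/√(1 - 0.303²) = 1.04933
γ - 1 = 0.04933
KE = (γ-1)mc² = 0.04933 × 3.5 × (3×10⁸)² = 1.554×10¹⁶ J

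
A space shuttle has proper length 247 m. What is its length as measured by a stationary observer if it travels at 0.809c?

Proper length L₀ = 247 m
γ = 1/√(1 - 0.809²) = 1.701
L = L₀/γ = 247/1.701 = 145.2 m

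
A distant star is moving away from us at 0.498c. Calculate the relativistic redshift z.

β = 0.498
(1+β)/(1-β) = 1.498/0.502 = 2.984
√(2.984) = 1.7274
z = 1.7274 - 1 = 0.7274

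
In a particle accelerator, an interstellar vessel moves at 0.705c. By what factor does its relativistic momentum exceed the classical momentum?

p_rel = γmv, p_class = mv
Ratio = γ = 1/√(1 - 0.705²)
= 1/√(0.502975) = 1.410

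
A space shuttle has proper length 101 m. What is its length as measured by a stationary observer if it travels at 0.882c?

Proper length L₀ = 101 m
γ = 1/√(1 - 0.882²) = 2.122
L = L₀/γ = 101/2.122 = 47.60 m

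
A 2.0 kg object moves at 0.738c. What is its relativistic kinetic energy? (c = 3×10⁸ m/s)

γ = 1/√(1 - 0.738²) = 1.48192
γ - 1 = 0.48192
KE = (γ-1)mc² = 0.48192 × 2.0 × (3×10⁸)² = 8.675×10¹⁶ J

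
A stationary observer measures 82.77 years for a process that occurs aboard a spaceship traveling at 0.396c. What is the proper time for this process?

Dilated time Δt = 82.77 years
γ = 1/√(1 - 0.396²) = 1.08903
Δt₀ = Δt/γ = 82.77/1.08903 = 76.00 years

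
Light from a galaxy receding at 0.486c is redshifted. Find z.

β = 0.486
(1+β)/(1-β) = 1.486/0.514 = 2.891
√(2.891) = 1.7003
z = 1.7003 - 1 = 0.7003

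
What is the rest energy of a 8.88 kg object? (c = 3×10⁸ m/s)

c² = (3×10⁸)² = 9.000×10¹⁶ m²/s²
E₀ = mc² = 8.88 × 9.000×10¹⁶ = 7.992×10¹⁷ J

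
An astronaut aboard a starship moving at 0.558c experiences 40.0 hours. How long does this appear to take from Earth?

Proper time Δt₀ = 40.0 hours
γ = 1/√(1 - 0.558²) = 1.205
Δt = γΔt₀ = 1.205 × 40.0 = 48.20 hours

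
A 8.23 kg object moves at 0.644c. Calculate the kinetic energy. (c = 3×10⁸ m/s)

γ = 1/√(1 - 0.644²) = 1.3071
γ - 1 = 0.3071
KE = (γ-1)mc² = 0.3071 × 8.23 × (3×10⁸)² = 2.275×10¹⁷ J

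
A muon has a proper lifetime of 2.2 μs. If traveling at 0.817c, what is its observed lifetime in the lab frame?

Proper lifetime τ₀ = 2.2 μs
γ = 1/√(1 - 0.817²) = 1.734
τ = γτ₀ = 1.734 × 2.2 μs = 3.815 μs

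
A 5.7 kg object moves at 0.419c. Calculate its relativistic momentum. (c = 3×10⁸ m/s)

γ = 1/√(1 - 0.419²) = 1.1013
v = 0.419 × 3×10⁸ = 1.257×10⁸ m/s
p = γmv = 1.1013 × 5.7 × 1.257×10⁸ = 7.891×10⁸ kg·m/s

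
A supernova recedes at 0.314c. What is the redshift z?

β = 0.314
(1+β)/(1-β) = 1.314/0.686 = 1.915
√(1.915) = 1.384
z = 1.384 - 1 = 0.3840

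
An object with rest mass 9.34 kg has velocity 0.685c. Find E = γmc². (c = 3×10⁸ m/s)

γ = 1/√(1 - 0.685²) = 1.373
mc² = 9.34 × (3×10⁸)² = 8.406×10¹⁷ J
E = γmc² = 1.373 × 8.406×10¹⁷ = 1.154×10¹⁸ J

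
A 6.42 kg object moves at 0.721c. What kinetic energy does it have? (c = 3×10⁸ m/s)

γ = 1/√(1 - 0.721²) = 1.4431
γ - 1 = 0.4431
KE = (γ-1)mc² = 0.4431 × 6.42 × (3×10⁸)² = 2.560×10¹⁷ J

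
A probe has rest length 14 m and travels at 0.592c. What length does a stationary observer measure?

Proper length L₀ = 14 m
γ = 1/√(1 - 0.592²) = 1.241
L = L₀/γ = 14/1.241 = 11.28 m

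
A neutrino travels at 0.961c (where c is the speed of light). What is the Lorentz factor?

v/c = 0.961, so (v/c)² = 0.923521
1 - (v/c)² = 0.076479
γ = 1/√(0.076479) = 3.616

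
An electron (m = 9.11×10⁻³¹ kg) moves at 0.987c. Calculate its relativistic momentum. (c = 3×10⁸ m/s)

γ = 1/√(1 - 0.987²) = 6.222
v = 0.987 × 3×10⁸ = 2.961×10⁸ m/s
p = γmv = 6.222 × 9.11×10⁻³¹ × 2.961×10⁸ = 1.678×10⁻²¹ kg·m/s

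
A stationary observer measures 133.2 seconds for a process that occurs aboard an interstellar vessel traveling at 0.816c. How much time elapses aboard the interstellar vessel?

Dilated time Δt = 133.2 seconds
γ = 1/√(1 - 0.816²) = 1.7299
Δt₀ = Δt/γ = 133.2/1.7299 = 77.00 seconds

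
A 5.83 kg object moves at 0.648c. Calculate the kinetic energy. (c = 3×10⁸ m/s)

γ = 1/√(1 - 0.648²) = 1.313
γ - 1 = 0.3130
KE = (γ-1)mc² = 0.3130 × 5.83 × (3×10⁸)² = 1.642×10¹⁷ J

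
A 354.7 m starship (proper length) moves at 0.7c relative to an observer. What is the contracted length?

Proper length L₀ = 354.7 m
γ = 1/√(1 - 0.7²) = 1.4003
L = L₀/γ = 354.7/1.4003 = 253.3 m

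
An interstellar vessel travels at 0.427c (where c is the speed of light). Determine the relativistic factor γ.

v/c = 0.427, so (v/c)² = 0.182329
1 - (v/c)² = 0.817671
γ = 1/√(0.817671) = 1.106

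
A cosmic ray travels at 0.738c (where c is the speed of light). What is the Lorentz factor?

v/c = 0.738, so (v/c)² = 0.544644
1 - (v/c)² = 0.455356
γ = 1/√(0.455356) = 1.482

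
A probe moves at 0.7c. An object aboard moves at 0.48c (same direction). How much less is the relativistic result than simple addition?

Classical: u' + v = 0.48 + 0.7 = 1.18c
Relativistic: u = (0.48 + 0.7)/(1 + 0.336) = 1.18/1.336 = 0.8832c
Difference: 1.18 - 0.8832 = 0.2968c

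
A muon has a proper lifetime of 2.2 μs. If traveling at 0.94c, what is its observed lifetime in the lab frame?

Proper lifetime τ₀ = 2.2 μs
γ = 1/√(1 - 0.94²) = 2.931
τ = γτ₀ = 2.931 × 2.2 μs = 6.448 μs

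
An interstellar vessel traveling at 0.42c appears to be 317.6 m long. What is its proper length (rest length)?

Contracted length L = 317.6 m
γ = 1/√(1 - 0.42²) = 1.102
L₀ = γL = 1.102 × 317.6 = 350.0 m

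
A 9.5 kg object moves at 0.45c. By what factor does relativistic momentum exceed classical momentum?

p_rel = γmv, p_class = mv
Ratio = γ = 1/√(1 - 0.45²) = 1.120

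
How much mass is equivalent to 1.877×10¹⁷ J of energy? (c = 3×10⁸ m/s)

From E = mc², we get m = E/c²
c² = (3×10⁸)² = 9×10¹⁶ m²/s²
m = 1.877×10¹⁷ / 9×10¹⁶ = 2.086 kg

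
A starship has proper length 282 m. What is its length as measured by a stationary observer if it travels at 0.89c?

Proper length L₀ = 282 m
γ = 1/√(1 - 0.89²) = 2.193
L = L₀/γ = 282/2.193 = 128.6 m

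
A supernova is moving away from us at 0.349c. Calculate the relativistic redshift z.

β = 0.349
(1+β)/(1-β) = 1.349/0.651 = 2.0722
√(2.0722) = 1.4395
z = 1.4395 - 1 = 0.4395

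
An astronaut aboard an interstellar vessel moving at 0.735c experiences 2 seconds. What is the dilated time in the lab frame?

Proper time Δt₀ = 2 seconds
γ = 1/√(1 - 0.735²) = 1.475
Δt = γΔt₀ = 1.475 × 2 = 2.950 seconds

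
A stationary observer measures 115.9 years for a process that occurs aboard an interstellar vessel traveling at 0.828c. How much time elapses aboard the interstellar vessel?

Dilated time Δt = 115.9 years
γ = 1/√(1 - 0.828²) = 1.7834
Δt₀ = Δt/γ = 115.9/1.7834 = 64.99 years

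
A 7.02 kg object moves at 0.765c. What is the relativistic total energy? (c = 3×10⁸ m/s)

γ = 1/√(1 - 0.765²) = 1.5527
mc² = 7.02 × (3×10⁸)² = 6.318×10¹⁷ J
E = γmc² = 1.5527 × 6.318×10¹⁷ = 9.810×10¹⁷ J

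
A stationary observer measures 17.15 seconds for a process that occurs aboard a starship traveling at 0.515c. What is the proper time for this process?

Dilated time Δt = 17.15 seconds
γ = 1/√(1 - 0.515²) = 1.167
Δt₀ = Δt/γ = 17.15/1.167 = 14.70 seconds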